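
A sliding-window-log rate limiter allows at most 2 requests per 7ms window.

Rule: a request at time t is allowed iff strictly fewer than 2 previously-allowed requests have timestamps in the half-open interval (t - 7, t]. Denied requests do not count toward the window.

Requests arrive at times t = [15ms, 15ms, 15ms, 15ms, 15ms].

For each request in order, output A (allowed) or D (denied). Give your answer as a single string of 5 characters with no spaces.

Answer: AADDD

Derivation:
Tracking allowed requests in the window:
  req#1 t=15ms: ALLOW
  req#2 t=15ms: ALLOW
  req#3 t=15ms: DENY
  req#4 t=15ms: DENY
  req#5 t=15ms: DENY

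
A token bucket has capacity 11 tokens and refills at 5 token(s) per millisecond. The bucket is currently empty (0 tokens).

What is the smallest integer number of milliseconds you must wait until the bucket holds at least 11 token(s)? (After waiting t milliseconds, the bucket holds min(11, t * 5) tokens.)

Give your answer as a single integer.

Need t * 5 >= 11, so t >= 11/5.
Smallest integer t = ceil(11/5) = 3.

Answer: 3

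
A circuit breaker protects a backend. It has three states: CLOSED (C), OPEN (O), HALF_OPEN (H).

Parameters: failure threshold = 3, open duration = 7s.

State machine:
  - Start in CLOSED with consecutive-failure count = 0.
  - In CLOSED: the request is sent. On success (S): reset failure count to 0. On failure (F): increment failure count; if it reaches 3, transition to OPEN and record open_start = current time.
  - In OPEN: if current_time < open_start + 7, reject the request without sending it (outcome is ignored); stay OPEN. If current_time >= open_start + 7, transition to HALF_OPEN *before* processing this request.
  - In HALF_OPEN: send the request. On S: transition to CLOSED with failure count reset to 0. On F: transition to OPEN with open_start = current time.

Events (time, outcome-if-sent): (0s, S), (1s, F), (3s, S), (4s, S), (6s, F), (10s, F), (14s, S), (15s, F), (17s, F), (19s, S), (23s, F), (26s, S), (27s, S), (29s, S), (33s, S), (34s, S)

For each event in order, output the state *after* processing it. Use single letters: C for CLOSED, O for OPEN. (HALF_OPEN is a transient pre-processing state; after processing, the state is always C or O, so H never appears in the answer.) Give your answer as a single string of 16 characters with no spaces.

State after each event:
  event#1 t=0s outcome=S: state=CLOSED
  event#2 t=1s outcome=F: state=CLOSED
  event#3 t=3s outcome=S: state=CLOSED
  event#4 t=4s outcome=S: state=CLOSED
  event#5 t=6s outcome=F: state=CLOSED
  event#6 t=10s outcome=F: state=CLOSED
  event#7 t=14s outcome=S: state=CLOSED
  event#8 t=15s outcome=F: state=CLOSED
  event#9 t=17s outcome=F: state=CLOSED
  event#10 t=19s outcome=S: state=CLOSED
  event#11 t=23s outcome=F: state=CLOSED
  event#12 t=26s outcome=S: state=CLOSED
  event#13 t=27s outcome=S: state=CLOSED
  event#14 t=29s outcome=S: state=CLOSED
  event#15 t=33s outcome=S: state=CLOSED
  event#16 t=34s outcome=S: state=CLOSED

Answer: CCCCCCCCCCCCCCCC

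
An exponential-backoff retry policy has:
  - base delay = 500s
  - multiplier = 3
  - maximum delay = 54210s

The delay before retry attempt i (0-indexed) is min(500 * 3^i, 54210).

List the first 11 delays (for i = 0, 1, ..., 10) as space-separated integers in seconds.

Answer: 500 1500 4500 13500 40500 54210 54210 54210 54210 54210 54210

Derivation:
Computing each delay:
  i=0: min(500*3^0, 54210) = 500
  i=1: min(500*3^1, 54210) = 1500
  i=2: min(500*3^2, 54210) = 4500
  i=3: min(500*3^3, 54210) = 13500
  i=4: min(500*3^4, 54210) = 40500
  i=5: min(500*3^5, 54210) = 54210
  i=6: min(500*3^6, 54210) = 54210
  i=7: min(500*3^7, 54210) = 54210
  i=8: min(500*3^8, 54210) = 54210
  i=9: min(500*3^9, 54210) = 54210
  i=10: min(500*3^10, 54210) = 54210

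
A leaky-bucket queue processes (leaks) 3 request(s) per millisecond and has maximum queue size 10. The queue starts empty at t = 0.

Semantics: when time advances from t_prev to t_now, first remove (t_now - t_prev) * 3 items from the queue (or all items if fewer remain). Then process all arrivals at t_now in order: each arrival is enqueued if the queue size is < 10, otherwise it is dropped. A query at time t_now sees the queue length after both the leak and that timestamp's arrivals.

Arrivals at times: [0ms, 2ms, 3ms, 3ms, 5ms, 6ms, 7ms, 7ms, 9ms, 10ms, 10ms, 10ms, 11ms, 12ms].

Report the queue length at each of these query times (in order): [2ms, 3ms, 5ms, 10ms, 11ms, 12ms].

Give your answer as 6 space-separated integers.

Queue lengths at query times:
  query t=2ms: backlog = 1
  query t=3ms: backlog = 2
  query t=5ms: backlog = 1
  query t=10ms: backlog = 3
  query t=11ms: backlog = 1
  query t=12ms: backlog = 1

Answer: 1 2 1 3 1 1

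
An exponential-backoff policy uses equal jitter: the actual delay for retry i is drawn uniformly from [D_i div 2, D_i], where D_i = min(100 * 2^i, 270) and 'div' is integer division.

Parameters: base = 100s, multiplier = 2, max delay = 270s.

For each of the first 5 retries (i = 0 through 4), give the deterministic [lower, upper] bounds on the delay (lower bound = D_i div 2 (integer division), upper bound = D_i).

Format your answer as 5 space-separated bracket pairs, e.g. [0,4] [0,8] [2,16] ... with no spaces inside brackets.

Computing bounds per retry:
  i=0: D_i=min(100*2^0,270)=100, bounds=[50,100]
  i=1: D_i=min(100*2^1,270)=200, bounds=[100,200]
  i=2: D_i=min(100*2^2,270)=270, bounds=[135,270]
  i=3: D_i=min(100*2^3,270)=270, bounds=[135,270]
  i=4: D_i=min(100*2^4,270)=270, bounds=[135,270]

Answer: [50,100] [100,200] [135,270] [135,270] [135,270]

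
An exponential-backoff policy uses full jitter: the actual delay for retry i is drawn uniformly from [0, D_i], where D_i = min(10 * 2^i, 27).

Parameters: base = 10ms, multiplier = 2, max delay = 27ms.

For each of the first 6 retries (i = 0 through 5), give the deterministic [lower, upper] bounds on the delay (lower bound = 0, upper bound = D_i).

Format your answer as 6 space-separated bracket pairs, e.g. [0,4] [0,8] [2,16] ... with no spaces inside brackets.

Computing bounds per retry:
  i=0: D_i=min(10*2^0,27)=10, bounds=[0,10]
  i=1: D_i=min(10*2^1,27)=20, bounds=[0,20]
  i=2: D_i=min(10*2^2,27)=27, bounds=[0,27]
  i=3: D_i=min(10*2^3,27)=27, bounds=[0,27]
  i=4: D_i=min(10*2^4,27)=27, bounds=[0,27]
  i=5: D_i=min(10*2^5,27)=27, bounds=[0,27]

Answer: [0,10] [0,20] [0,27] [0,27] [0,27] [0,27]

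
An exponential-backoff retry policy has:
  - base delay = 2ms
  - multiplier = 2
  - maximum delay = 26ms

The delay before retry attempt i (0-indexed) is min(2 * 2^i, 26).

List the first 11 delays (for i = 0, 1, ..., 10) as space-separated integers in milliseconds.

Answer: 2 4 8 16 26 26 26 26 26 26 26

Derivation:
Computing each delay:
  i=0: min(2*2^0, 26) = 2
  i=1: min(2*2^1, 26) = 4
  i=2: min(2*2^2, 26) = 8
  i=3: min(2*2^3, 26) = 16
  i=4: min(2*2^4, 26) = 26
  i=5: min(2*2^5, 26) = 26
  i=6: min(2*2^6, 26) = 26
  i=7: min(2*2^7, 26) = 26
  i=8: min(2*2^8, 26) = 26
  i=9: min(2*2^9, 26) = 26
  i=10: min(2*2^10, 26) = 26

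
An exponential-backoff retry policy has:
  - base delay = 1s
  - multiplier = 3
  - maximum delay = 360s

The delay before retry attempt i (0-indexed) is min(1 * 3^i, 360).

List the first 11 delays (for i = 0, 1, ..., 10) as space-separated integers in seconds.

Computing each delay:
  i=0: min(1*3^0, 360) = 1
  i=1: min(1*3^1, 360) = 3
  i=2: min(1*3^2, 360) = 9
  i=3: min(1*3^3, 360) = 27
  i=4: min(1*3^4, 360) = 81
  i=5: min(1*3^5, 360) = 243
  i=6: min(1*3^6, 360) = 360
  i=7: min(1*3^7, 360) = 360
  i=8: min(1*3^8, 360) = 360
  i=9: min(1*3^9, 360) = 360
  i=10: min(1*3^10, 360) = 360

Answer: 1 3 9 27 81 243 360 360 360 360 360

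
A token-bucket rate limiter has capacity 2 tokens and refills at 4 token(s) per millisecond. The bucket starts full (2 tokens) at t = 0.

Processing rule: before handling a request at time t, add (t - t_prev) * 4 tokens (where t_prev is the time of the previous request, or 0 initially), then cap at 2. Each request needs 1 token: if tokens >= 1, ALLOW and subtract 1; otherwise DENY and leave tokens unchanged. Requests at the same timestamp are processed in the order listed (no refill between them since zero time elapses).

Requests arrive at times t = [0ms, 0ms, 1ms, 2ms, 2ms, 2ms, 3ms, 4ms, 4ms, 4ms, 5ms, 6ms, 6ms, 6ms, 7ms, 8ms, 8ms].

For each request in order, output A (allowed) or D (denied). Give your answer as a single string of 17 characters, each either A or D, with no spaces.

Simulating step by step:
  req#1 t=0ms: ALLOW
  req#2 t=0ms: ALLOW
  req#3 t=1ms: ALLOW
  req#4 t=2ms: ALLOW
  req#5 t=2ms: ALLOW
  req#6 t=2ms: DENY
  req#7 t=3ms: ALLOW
  req#8 t=4ms: ALLOW
  req#9 t=4ms: ALLOW
  req#10 t=4ms: DENY
  req#11 t=5ms: ALLOW
  req#12 t=6ms: ALLOW
  req#13 t=6ms: ALLOW
  req#14 t=6ms: DENY
  req#15 t=7ms: ALLOW
  req#16 t=8ms: ALLOW
  req#17 t=8ms: ALLOW

Answer: AAAAADAAADAAADAAA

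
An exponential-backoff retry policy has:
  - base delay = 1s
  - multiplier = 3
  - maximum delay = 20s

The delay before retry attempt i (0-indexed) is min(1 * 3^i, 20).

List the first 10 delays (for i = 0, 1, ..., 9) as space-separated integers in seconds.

Answer: 1 3 9 20 20 20 20 20 20 20

Derivation:
Computing each delay:
  i=0: min(1*3^0, 20) = 1
  i=1: min(1*3^1, 20) = 3
  i=2: min(1*3^2, 20) = 9
  i=3: min(1*3^3, 20) = 20
  i=4: min(1*3^4, 20) = 20
  i=5: min(1*3^5, 20) = 20
  i=6: min(1*3^6, 20) = 20
  i=7: min(1*3^7, 20) = 20
  i=8: min(1*3^8, 20) = 20
  i=9: min(1*3^9, 20) = 20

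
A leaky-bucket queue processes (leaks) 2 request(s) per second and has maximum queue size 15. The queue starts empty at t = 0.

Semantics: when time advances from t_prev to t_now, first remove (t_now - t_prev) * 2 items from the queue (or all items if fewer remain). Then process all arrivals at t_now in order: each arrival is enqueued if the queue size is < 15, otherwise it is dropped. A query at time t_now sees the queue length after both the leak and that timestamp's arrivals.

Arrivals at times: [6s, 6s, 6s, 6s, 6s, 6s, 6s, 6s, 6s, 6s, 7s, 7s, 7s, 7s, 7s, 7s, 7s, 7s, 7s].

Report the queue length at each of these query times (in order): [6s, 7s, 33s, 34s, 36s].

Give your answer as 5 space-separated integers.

Answer: 10 15 0 0 0

Derivation:
Queue lengths at query times:
  query t=6s: backlog = 10
  query t=7s: backlog = 15
  query t=33s: backlog = 0
  query t=34s: backlog = 0
  query t=36s: backlog = 0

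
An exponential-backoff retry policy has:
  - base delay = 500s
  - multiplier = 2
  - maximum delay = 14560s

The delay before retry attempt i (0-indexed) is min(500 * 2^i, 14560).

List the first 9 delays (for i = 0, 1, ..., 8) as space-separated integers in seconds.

Computing each delay:
  i=0: min(500*2^0, 14560) = 500
  i=1: min(500*2^1, 14560) = 1000
  i=2: min(500*2^2, 14560) = 2000
  i=3: min(500*2^3, 14560) = 4000
  i=4: min(500*2^4, 14560) = 8000
  i=5: min(500*2^5, 14560) = 14560
  i=6: min(500*2^6, 14560) = 14560
  i=7: min(500*2^7, 14560) = 14560
  i=8: min(500*2^8, 14560) = 14560

Answer: 500 1000 2000 4000 8000 14560 14560 14560 14560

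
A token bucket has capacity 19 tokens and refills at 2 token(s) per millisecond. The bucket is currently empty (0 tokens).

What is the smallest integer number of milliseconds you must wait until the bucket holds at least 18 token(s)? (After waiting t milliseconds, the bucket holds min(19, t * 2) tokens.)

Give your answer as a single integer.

Need t * 2 >= 18, so t >= 18/2.
Smallest integer t = ceil(18/2) = 9.

Answer: 9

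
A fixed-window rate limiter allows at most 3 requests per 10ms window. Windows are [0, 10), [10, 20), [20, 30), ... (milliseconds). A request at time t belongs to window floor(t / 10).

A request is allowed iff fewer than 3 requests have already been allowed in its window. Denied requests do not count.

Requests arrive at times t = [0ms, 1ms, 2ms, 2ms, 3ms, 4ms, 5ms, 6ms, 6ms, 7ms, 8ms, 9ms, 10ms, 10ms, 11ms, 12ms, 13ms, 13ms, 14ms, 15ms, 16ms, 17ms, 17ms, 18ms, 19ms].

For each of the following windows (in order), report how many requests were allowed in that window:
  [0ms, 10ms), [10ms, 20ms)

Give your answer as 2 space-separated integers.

Answer: 3 3

Derivation:
Processing requests:
  req#1 t=0ms (window 0): ALLOW
  req#2 t=1ms (window 0): ALLOW
  req#3 t=2ms (window 0): ALLOW
  req#4 t=2ms (window 0): DENY
  req#5 t=3ms (window 0): DENY
  req#6 t=4ms (window 0): DENY
  req#7 t=5ms (window 0): DENY
  req#8 t=6ms (window 0): DENY
  req#9 t=6ms (window 0): DENY
  req#10 t=7ms (window 0): DENY
  req#11 t=8ms (window 0): DENY
  req#12 t=9ms (window 0): DENY
  req#13 t=10ms (window 1): ALLOW
  req#14 t=10ms (window 1): ALLOW
  req#15 t=11ms (window 1): ALLOW
  req#16 t=12ms (window 1): DENY
  req#17 t=13ms (window 1): DENY
  req#18 t=13ms (window 1): DENY
  req#19 t=14ms (window 1): DENY
  req#20 t=15ms (window 1): DENY
  req#21 t=16ms (window 1): DENY
  req#22 t=17ms (window 1): DENY
  req#23 t=17ms (window 1): DENY
  req#24 t=18ms (window 1): DENY
  req#25 t=19ms (window 1): DENY

Allowed counts by window: 3 3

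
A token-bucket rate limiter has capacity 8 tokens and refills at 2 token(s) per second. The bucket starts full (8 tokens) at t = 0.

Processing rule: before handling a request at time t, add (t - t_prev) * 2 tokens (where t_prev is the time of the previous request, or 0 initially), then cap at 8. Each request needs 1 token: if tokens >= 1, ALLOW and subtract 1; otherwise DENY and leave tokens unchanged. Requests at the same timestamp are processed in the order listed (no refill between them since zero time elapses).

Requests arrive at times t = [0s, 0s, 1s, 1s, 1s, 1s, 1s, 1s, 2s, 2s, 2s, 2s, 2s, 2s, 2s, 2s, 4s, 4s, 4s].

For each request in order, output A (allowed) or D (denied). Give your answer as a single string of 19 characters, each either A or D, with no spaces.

Simulating step by step:
  req#1 t=0s: ALLOW
  req#2 t=0s: ALLOW
  req#3 t=1s: ALLOW
  req#4 t=1s: ALLOW
  req#5 t=1s: ALLOW
  req#6 t=1s: ALLOW
  req#7 t=1s: ALLOW
  req#8 t=1s: ALLOW
  req#9 t=2s: ALLOW
  req#10 t=2s: ALLOW
  req#11 t=2s: ALLOW
  req#12 t=2s: ALLOW
  req#13 t=2s: DENY
  req#14 t=2s: DENY
  req#15 t=2s: DENY
  req#16 t=2s: DENY
  req#17 t=4s: ALLOW
  req#18 t=4s: ALLOW
  req#19 t=4s: ALLOW

Answer: AAAAAAAAAAAADDDDAAA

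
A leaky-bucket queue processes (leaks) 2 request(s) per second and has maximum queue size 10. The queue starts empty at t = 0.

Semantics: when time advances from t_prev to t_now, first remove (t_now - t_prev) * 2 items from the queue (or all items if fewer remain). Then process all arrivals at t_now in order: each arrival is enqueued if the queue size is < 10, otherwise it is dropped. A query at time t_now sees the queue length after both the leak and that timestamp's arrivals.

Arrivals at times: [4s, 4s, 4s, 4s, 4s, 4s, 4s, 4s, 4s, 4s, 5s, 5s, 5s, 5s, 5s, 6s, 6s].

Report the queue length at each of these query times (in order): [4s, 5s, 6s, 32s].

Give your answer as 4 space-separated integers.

Queue lengths at query times:
  query t=4s: backlog = 10
  query t=5s: backlog = 10
  query t=6s: backlog = 10
  query t=32s: backlog = 0

Answer: 10 10 10 0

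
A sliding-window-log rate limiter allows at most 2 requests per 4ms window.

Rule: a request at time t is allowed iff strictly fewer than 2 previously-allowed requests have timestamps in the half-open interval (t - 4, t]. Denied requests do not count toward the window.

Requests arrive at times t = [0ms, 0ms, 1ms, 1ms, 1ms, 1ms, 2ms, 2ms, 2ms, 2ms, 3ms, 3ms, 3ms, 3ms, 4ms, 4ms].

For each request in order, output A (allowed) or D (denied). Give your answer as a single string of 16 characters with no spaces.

Answer: AADDDDDDDDDDDDAA

Derivation:
Tracking allowed requests in the window:
  req#1 t=0ms: ALLOW
  req#2 t=0ms: ALLOW
  req#3 t=1ms: DENY
  req#4 t=1ms: DENY
  req#5 t=1ms: DENY
  req#6 t=1ms: DENY
  req#7 t=2ms: DENY
  req#8 t=2ms: DENY
  req#9 t=2ms: DENY
  req#10 t=2ms: DENY
  req#11 t=3ms: DENY
  req#12 t=3ms: DENY
  req#13 t=3ms: DENY
  req#14 t=3ms: DENY
  req#15 t=4ms: ALLOW
  req#16 t=4ms: ALLOW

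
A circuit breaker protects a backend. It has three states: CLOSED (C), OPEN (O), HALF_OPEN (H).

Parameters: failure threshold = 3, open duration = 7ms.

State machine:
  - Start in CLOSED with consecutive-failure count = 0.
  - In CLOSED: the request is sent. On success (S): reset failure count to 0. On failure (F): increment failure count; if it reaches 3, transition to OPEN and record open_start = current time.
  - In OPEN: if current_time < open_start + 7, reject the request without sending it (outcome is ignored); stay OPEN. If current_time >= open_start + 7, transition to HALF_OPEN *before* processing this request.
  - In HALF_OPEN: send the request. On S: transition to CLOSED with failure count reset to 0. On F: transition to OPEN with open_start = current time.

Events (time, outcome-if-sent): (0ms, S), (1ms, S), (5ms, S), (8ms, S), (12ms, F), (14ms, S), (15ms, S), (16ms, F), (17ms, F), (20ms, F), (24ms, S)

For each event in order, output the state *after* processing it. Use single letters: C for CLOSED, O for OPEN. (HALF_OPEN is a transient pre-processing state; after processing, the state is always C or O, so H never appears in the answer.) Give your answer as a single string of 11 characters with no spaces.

Answer: CCCCCCCCCOO

Derivation:
State after each event:
  event#1 t=0ms outcome=S: state=CLOSED
  event#2 t=1ms outcome=S: state=CLOSED
  event#3 t=5ms outcome=S: state=CLOSED
  event#4 t=8ms outcome=S: state=CLOSED
  event#5 t=12ms outcome=F: state=CLOSED
  event#6 t=14ms outcome=S: state=CLOSED
  event#7 t=15ms outcome=S: state=CLOSED
  event#8 t=16ms outcome=F: state=CLOSED
  event#9 t=17ms outcome=F: state=CLOSED
  event#10 t=20ms outcome=F: state=OPEN
  event#11 t=24ms outcome=S: state=OPEN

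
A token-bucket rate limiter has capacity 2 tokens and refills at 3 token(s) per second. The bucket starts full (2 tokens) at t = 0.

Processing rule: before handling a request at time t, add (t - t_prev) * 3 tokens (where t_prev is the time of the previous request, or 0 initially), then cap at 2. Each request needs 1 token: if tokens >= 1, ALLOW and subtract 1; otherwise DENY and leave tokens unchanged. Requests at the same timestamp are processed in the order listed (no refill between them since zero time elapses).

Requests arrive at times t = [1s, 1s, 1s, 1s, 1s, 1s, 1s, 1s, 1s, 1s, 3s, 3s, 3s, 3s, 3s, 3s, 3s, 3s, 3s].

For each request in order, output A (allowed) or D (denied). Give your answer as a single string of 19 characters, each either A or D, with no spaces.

Simulating step by step:
  req#1 t=1s: ALLOW
  req#2 t=1s: ALLOW
  req#3 t=1s: DENY
  req#4 t=1s: DENY
  req#5 t=1s: DENY
  req#6 t=1s: DENY
  req#7 t=1s: DENY
  req#8 t=1s: DENY
  req#9 t=1s: DENY
  req#10 t=1s: DENY
  req#11 t=3s: ALLOW
  req#12 t=3s: ALLOW
  req#13 t=3s: DENY
  req#14 t=3s: DENY
  req#15 t=3s: DENY
  req#16 t=3s: DENY
  req#17 t=3s: DENY
  req#18 t=3s: DENY
  req#19 t=3s: DENY

Answer: AADDDDDDDDAADDDDDDD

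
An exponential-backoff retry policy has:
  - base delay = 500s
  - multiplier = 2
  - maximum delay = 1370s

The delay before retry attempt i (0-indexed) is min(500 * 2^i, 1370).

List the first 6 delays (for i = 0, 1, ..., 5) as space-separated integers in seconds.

Computing each delay:
  i=0: min(500*2^0, 1370) = 500
  i=1: min(500*2^1, 1370) = 1000
  i=2: min(500*2^2, 1370) = 1370
  i=3: min(500*2^3, 1370) = 1370
  i=4: min(500*2^4, 1370) = 1370
  i=5: min(500*2^5, 1370) = 1370

Answer: 500 1000 1370 1370 1370 1370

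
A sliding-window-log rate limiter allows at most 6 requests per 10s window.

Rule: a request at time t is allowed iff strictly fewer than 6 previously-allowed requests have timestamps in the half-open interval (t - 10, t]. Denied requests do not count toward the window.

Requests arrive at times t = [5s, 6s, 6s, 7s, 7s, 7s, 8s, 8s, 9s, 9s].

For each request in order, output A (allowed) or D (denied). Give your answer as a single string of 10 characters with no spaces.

Answer: AAAAAADDDD

Derivation:
Tracking allowed requests in the window:
  req#1 t=5s: ALLOW
  req#2 t=6s: ALLOW
  req#3 t=6s: ALLOW
  req#4 t=7s: ALLOW
  req#5 t=7s: ALLOW
  req#6 t=7s: ALLOW
  req#7 t=8s: DENY
  req#8 t=8s: DENY
  req#9 t=9s: DENY
  req#10 t=9s: DENY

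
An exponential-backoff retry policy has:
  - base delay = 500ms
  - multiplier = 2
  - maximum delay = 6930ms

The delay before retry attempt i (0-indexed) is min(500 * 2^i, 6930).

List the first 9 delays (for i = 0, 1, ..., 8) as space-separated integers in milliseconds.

Answer: 500 1000 2000 4000 6930 6930 6930 6930 6930

Derivation:
Computing each delay:
  i=0: min(500*2^0, 6930) = 500
  i=1: min(500*2^1, 6930) = 1000
  i=2: min(500*2^2, 6930) = 2000
  i=3: min(500*2^3, 6930) = 4000
  i=4: min(500*2^4, 6930) = 6930
  i=5: min(500*2^5, 6930) = 6930
  i=6: min(500*2^6, 6930) = 6930
  i=7: min(500*2^7, 6930) = 6930
  i=8: min(500*2^8, 6930) = 6930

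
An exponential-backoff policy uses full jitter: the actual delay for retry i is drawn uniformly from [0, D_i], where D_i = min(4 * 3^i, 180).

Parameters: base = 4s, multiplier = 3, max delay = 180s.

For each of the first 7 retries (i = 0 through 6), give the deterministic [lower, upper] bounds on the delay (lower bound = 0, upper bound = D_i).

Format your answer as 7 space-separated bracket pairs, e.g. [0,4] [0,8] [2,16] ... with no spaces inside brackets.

Answer: [0,4] [0,12] [0,36] [0,108] [0,180] [0,180] [0,180]

Derivation:
Computing bounds per retry:
  i=0: D_i=min(4*3^0,180)=4, bounds=[0,4]
  i=1: D_i=min(4*3^1,180)=12, bounds=[0,12]
  i=2: D_i=min(4*3^2,180)=36, bounds=[0,36]
  i=3: D_i=min(4*3^3,180)=108, bounds=[0,108]
  i=4: D_i=min(4*3^4,180)=180, bounds=[0,180]
  i=5: D_i=min(4*3^5,180)=180, bounds=[0,180]
  i=6: D_i=min(4*3^6,180)=180, bounds=[0,180]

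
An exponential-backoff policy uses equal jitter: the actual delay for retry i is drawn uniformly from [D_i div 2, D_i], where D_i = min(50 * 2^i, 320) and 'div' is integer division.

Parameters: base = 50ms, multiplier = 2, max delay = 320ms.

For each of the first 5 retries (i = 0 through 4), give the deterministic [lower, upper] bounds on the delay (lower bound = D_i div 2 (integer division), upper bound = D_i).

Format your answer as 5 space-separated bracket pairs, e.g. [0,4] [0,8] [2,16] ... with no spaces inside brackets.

Computing bounds per retry:
  i=0: D_i=min(50*2^0,320)=50, bounds=[25,50]
  i=1: D_i=min(50*2^1,320)=100, bounds=[50,100]
  i=2: D_i=min(50*2^2,320)=200, bounds=[100,200]
  i=3: D_i=min(50*2^3,320)=320, bounds=[160,320]
  i=4: D_i=min(50*2^4,320)=320, bounds=[160,320]

Answer: [25,50] [50,100] [100,200] [160,320] [160,320]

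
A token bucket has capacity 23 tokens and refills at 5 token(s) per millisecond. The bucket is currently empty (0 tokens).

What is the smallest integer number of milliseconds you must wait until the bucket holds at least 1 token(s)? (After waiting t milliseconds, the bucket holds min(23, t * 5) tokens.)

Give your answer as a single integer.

Need t * 5 >= 1, so t >= 1/5.
Smallest integer t = ceil(1/5) = 1.

Answer: 1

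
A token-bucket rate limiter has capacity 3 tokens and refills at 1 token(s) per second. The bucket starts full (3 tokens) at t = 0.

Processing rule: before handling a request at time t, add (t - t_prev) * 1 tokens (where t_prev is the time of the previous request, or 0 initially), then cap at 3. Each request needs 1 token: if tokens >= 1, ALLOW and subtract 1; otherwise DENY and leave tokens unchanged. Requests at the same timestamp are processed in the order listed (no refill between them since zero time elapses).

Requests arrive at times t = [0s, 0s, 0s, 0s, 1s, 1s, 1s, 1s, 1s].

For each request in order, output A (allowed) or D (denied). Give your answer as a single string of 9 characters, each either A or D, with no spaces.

Answer: AAADADDDD

Derivation:
Simulating step by step:
  req#1 t=0s: ALLOW
  req#2 t=0s: ALLOW
  req#3 t=0s: ALLOW
  req#4 t=0s: DENY
  req#5 t=1s: ALLOW
  req#6 t=1s: DENY
  req#7 t=1s: DENY
  req#8 t=1s: DENY
  req#9 t=1s: DENY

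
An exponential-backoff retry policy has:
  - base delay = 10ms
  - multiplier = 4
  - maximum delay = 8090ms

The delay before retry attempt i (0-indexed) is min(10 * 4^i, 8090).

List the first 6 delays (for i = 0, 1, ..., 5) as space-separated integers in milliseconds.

Answer: 10 40 160 640 2560 8090

Derivation:
Computing each delay:
  i=0: min(10*4^0, 8090) = 10
  i=1: min(10*4^1, 8090) = 40
  i=2: min(10*4^2, 8090) = 160
  i=3: min(10*4^3, 8090) = 640
  i=4: min(10*4^4, 8090) = 2560
  i=5: min(10*4^5, 8090) = 8090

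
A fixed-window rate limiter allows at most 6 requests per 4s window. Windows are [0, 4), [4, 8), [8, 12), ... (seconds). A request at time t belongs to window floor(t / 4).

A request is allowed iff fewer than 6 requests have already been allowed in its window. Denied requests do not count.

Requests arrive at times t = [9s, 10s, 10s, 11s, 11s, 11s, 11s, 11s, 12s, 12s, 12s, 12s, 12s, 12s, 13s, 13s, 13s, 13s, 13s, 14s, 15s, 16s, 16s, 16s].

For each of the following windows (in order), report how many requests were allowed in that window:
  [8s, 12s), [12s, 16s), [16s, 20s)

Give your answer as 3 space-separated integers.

Processing requests:
  req#1 t=9s (window 2): ALLOW
  req#2 t=10s (window 2): ALLOW
  req#3 t=10s (window 2): ALLOW
  req#4 t=11s (window 2): ALLOW
  req#5 t=11s (window 2): ALLOW
  req#6 t=11s (window 2): ALLOW
  req#7 t=11s (window 2): DENY
  req#8 t=11s (window 2): DENY
  req#9 t=12s (window 3): ALLOW
  req#10 t=12s (window 3): ALLOW
  req#11 t=12s (window 3): ALLOW
  req#12 t=12s (window 3): ALLOW
  req#13 t=12s (window 3): ALLOW
  req#14 t=12s (window 3): ALLOW
  req#15 t=13s (window 3): DENY
  req#16 t=13s (window 3): DENY
  req#17 t=13s (window 3): DENY
  req#18 t=13s (window 3): DENY
  req#19 t=13s (window 3): DENY
  req#20 t=14s (window 3): DENY
  req#21 t=15s (window 3): DENY
  req#22 t=16s (window 4): ALLOW
  req#23 t=16s (window 4): ALLOW
  req#24 t=16s (window 4): ALLOW

Allowed counts by window: 6 6 3

Answer: 6 6 3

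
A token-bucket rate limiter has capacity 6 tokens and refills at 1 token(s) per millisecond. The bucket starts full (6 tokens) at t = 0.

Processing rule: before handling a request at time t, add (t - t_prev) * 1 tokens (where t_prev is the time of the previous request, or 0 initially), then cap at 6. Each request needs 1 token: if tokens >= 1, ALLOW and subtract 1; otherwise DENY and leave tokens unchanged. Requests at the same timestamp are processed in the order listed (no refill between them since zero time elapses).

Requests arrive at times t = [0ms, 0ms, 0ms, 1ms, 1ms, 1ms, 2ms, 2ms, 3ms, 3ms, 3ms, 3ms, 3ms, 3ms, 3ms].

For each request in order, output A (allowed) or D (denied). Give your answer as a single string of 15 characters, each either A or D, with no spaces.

Simulating step by step:
  req#1 t=0ms: ALLOW
  req#2 t=0ms: ALLOW
  req#3 t=0ms: ALLOW
  req#4 t=1ms: ALLOW
  req#5 t=1ms: ALLOW
  req#6 t=1ms: ALLOW
  req#7 t=2ms: ALLOW
  req#8 t=2ms: ALLOW
  req#9 t=3ms: ALLOW
  req#10 t=3ms: DENY
  req#11 t=3ms: DENY
  req#12 t=3ms: DENY
  req#13 t=3ms: DENY
  req#14 t=3ms: DENY
  req#15 t=3ms: DENY

Answer: AAAAAAAAADDDDDD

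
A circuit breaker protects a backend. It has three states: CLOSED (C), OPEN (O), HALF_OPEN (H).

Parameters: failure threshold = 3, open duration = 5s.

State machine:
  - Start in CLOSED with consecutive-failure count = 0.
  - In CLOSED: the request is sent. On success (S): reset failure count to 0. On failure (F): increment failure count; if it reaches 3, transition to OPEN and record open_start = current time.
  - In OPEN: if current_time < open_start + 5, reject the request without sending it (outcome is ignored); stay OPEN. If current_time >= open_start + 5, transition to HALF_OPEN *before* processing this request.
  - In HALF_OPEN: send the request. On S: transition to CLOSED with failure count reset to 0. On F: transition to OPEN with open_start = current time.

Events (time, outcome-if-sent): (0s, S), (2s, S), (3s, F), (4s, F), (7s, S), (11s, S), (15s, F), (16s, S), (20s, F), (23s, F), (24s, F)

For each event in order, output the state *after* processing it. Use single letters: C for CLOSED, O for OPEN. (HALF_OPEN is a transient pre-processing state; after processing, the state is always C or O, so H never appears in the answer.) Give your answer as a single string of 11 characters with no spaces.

State after each event:
  event#1 t=0s outcome=S: state=CLOSED
  event#2 t=2s outcome=S: state=CLOSED
  event#3 t=3s outcome=F: state=CLOSED
  event#4 t=4s outcome=F: state=CLOSED
  event#5 t=7s outcome=S: state=CLOSED
  event#6 t=11s outcome=S: state=CLOSED
  event#7 t=15s outcome=F: state=CLOSED
  event#8 t=16s outcome=S: state=CLOSED
  event#9 t=20s outcome=F: state=CLOSED
  event#10 t=23s outcome=F: state=CLOSED
  event#11 t=24s outcome=F: state=OPEN

Answer: CCCCCCCCCCO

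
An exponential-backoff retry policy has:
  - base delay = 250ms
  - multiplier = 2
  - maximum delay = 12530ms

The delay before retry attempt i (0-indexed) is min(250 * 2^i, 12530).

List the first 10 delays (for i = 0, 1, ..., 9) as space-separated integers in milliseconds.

Answer: 250 500 1000 2000 4000 8000 12530 12530 12530 12530

Derivation:
Computing each delay:
  i=0: min(250*2^0, 12530) = 250
  i=1: min(250*2^1, 12530) = 500
  i=2: min(250*2^2, 12530) = 1000
  i=3: min(250*2^3, 12530) = 2000
  i=4: min(250*2^4, 12530) = 4000
  i=5: min(250*2^5, 12530) = 8000
  i=6: min(250*2^6, 12530) = 12530
  i=7: min(250*2^7, 12530) = 12530
  i=8: min(250*2^8, 12530) = 12530
  i=9: min(250*2^9, 12530) = 12530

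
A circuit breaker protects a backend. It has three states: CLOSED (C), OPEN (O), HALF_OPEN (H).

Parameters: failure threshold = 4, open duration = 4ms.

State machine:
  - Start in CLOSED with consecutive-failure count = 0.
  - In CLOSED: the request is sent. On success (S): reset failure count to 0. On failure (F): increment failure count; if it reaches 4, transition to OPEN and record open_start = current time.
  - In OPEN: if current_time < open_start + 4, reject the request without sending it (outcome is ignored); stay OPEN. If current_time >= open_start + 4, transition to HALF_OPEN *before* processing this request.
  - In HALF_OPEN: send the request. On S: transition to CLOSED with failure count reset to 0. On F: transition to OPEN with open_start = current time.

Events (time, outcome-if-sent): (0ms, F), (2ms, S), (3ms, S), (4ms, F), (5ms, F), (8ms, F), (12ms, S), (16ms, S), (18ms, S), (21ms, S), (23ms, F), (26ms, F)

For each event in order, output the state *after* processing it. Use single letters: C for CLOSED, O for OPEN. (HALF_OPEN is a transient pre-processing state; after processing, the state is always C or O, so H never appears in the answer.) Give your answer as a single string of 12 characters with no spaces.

Answer: CCCCCCCCCCCC

Derivation:
State after each event:
  event#1 t=0ms outcome=F: state=CLOSED
  event#2 t=2ms outcome=S: state=CLOSED
  event#3 t=3ms outcome=S: state=CLOSED
  event#4 t=4ms outcome=F: state=CLOSED
  event#5 t=5ms outcome=F: state=CLOSED
  event#6 t=8ms outcome=F: state=CLOSED
  event#7 t=12ms outcome=S: state=CLOSED
  event#8 t=16ms outcome=S: state=CLOSED
  event#9 t=18ms outcome=S: state=CLOSED
  event#10 t=21ms outcome=S: state=CLOSED
  event#11 t=23ms outcome=F: state=CLOSED
  event#12 t=26ms outcome=F: state=CLOSED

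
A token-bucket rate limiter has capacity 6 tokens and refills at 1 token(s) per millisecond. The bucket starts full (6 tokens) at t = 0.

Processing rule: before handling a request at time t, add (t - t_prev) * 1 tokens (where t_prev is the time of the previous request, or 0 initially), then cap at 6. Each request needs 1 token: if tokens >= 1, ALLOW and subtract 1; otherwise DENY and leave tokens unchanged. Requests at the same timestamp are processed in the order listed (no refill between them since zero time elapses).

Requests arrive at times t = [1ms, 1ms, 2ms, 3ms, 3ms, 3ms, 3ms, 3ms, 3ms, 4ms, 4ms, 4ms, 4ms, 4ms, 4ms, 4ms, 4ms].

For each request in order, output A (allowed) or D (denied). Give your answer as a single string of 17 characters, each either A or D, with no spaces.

Simulating step by step:
  req#1 t=1ms: ALLOW
  req#2 t=1ms: ALLOW
  req#3 t=2ms: ALLOW
  req#4 t=3ms: ALLOW
  req#5 t=3ms: ALLOW
  req#6 t=3ms: ALLOW
  req#7 t=3ms: ALLOW
  req#8 t=3ms: ALLOW
  req#9 t=3ms: DENY
  req#10 t=4ms: ALLOW
  req#11 t=4ms: DENY
  req#12 t=4ms: DENY
  req#13 t=4ms: DENY
  req#14 t=4ms: DENY
  req#15 t=4ms: DENY
  req#16 t=4ms: DENY
  req#17 t=4ms: DENY

Answer: AAAAAAAADADDDDDDD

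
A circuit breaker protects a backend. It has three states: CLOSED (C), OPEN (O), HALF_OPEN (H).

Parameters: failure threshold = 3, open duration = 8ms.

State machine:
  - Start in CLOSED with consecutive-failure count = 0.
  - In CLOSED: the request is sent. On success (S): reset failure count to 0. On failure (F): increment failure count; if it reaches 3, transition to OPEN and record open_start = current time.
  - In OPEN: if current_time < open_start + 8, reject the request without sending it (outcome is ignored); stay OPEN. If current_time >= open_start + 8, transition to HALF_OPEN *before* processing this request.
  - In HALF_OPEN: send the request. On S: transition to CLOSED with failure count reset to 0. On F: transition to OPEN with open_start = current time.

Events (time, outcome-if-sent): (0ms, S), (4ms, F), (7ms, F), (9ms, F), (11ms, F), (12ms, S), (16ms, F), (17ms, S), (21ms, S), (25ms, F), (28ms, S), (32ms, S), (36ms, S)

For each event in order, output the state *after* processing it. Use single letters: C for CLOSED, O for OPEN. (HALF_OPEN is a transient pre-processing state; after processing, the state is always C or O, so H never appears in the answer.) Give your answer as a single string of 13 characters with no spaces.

State after each event:
  event#1 t=0ms outcome=S: state=CLOSED
  event#2 t=4ms outcome=F: state=CLOSED
  event#3 t=7ms outcome=F: state=CLOSED
  event#4 t=9ms outcome=F: state=OPEN
  event#5 t=11ms outcome=F: state=OPEN
  event#6 t=12ms outcome=S: state=OPEN
  event#7 t=16ms outcome=F: state=OPEN
  event#8 t=17ms outcome=S: state=CLOSED
  event#9 t=21ms outcome=S: state=CLOSED
  event#10 t=25ms outcome=F: state=CLOSED
  event#11 t=28ms outcome=S: state=CLOSED
  event#12 t=32ms outcome=S: state=CLOSED
  event#13 t=36ms outcome=S: state=CLOSED

Answer: CCCOOOOCCCCCC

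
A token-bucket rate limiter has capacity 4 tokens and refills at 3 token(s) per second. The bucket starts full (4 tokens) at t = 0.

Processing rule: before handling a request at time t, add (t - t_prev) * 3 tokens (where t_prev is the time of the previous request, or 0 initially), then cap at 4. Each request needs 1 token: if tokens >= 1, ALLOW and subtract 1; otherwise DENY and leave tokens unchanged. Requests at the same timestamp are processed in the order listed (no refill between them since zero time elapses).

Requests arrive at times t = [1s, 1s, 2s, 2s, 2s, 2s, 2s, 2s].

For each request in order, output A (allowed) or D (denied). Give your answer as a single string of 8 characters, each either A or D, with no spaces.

Simulating step by step:
  req#1 t=1s: ALLOW
  req#2 t=1s: ALLOW
  req#3 t=2s: ALLOW
  req#4 t=2s: ALLOW
  req#5 t=2s: ALLOW
  req#6 t=2s: ALLOW
  req#7 t=2s: DENY
  req#8 t=2s: DENY

Answer: AAAAAADD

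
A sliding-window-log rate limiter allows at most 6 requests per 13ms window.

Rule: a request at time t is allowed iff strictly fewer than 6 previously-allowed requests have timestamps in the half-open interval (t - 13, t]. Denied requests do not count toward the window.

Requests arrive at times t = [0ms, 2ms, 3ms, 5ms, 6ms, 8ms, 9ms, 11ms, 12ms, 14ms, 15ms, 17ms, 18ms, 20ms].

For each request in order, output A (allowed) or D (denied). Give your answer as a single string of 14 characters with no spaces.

Answer: AAAAAADDDAAAAA

Derivation:
Tracking allowed requests in the window:
  req#1 t=0ms: ALLOW
  req#2 t=2ms: ALLOW
  req#3 t=3ms: ALLOW
  req#4 t=5ms: ALLOW
  req#5 t=6ms: ALLOW
  req#6 t=8ms: ALLOW
  req#7 t=9ms: DENY
  req#8 t=11ms: DENY
  req#9 t=12ms: DENY
  req#10 t=14ms: ALLOW
  req#11 t=15ms: ALLOW
  req#12 t=17ms: ALLOW
  req#13 t=18ms: ALLOW
  req#14 t=20ms: ALLOW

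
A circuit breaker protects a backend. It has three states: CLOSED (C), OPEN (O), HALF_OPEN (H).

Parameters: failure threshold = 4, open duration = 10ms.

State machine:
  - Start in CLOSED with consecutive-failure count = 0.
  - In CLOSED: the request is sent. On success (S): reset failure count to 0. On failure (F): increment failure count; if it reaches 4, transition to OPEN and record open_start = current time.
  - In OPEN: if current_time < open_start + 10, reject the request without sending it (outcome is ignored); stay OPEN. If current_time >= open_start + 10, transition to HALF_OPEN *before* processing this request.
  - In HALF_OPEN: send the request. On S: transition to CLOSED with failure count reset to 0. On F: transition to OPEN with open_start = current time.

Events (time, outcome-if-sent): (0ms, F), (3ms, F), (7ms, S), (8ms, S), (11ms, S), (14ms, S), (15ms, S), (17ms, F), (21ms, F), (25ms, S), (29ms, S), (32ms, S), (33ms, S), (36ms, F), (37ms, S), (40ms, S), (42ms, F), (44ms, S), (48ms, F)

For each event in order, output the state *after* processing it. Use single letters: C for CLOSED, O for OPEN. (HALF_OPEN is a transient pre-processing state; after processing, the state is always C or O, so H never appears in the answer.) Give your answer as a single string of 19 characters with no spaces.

State after each event:
  event#1 t=0ms outcome=F: state=CLOSED
  event#2 t=3ms outcome=F: state=CLOSED
  event#3 t=7ms outcome=S: state=CLOSED
  event#4 t=8ms outcome=S: state=CLOSED
  event#5 t=11ms outcome=S: state=CLOSED
  event#6 t=14ms outcome=S: state=CLOSED
  event#7 t=15ms outcome=S: state=CLOSED
  event#8 t=17ms outcome=F: state=CLOSED
  event#9 t=21ms outcome=F: state=CLOSED
  event#10 t=25ms outcome=S: state=CLOSED
  event#11 t=29ms outcome=S: state=CLOSED
  event#12 t=32ms outcome=S: state=CLOSED
  event#13 t=33ms outcome=S: state=CLOSED
  event#14 t=36ms outcome=F: state=CLOSED
  event#15 t=37ms outcome=S: state=CLOSED
  event#16 t=40ms outcome=S: state=CLOSED
  event#17 t=42ms outcome=F: state=CLOSED
  event#18 t=44ms outcome=S: state=CLOSED
  event#19 t=48ms outcome=F: state=CLOSED

Answer: CCCCCCCCCCCCCCCCCCC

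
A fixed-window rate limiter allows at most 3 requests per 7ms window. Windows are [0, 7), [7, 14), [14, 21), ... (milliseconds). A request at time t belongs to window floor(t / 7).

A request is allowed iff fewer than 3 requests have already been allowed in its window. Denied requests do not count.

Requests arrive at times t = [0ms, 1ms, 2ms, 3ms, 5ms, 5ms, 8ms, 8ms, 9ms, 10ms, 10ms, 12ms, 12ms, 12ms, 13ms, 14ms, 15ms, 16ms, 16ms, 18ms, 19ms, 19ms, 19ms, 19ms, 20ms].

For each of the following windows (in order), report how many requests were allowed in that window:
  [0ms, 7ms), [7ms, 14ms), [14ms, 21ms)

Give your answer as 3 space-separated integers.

Answer: 3 3 3

Derivation:
Processing requests:
  req#1 t=0ms (window 0): ALLOW
  req#2 t=1ms (window 0): ALLOW
  req#3 t=2ms (window 0): ALLOW
  req#4 t=3ms (window 0): DENY
  req#5 t=5ms (window 0): DENY
  req#6 t=5ms (window 0): DENY
  req#7 t=8ms (window 1): ALLOW
  req#8 t=8ms (window 1): ALLOW
  req#9 t=9ms (window 1): ALLOW
  req#10 t=10ms (window 1): DENY
  req#11 t=10ms (window 1): DENY
  req#12 t=12ms (window 1): DENY
  req#13 t=12ms (window 1): DENY
  req#14 t=12ms (window 1): DENY
  req#15 t=13ms (window 1): DENY
  req#16 t=14ms (window 2): ALLOW
  req#17 t=15ms (window 2): ALLOW
  req#18 t=16ms (window 2): ALLOW
  req#19 t=16ms (window 2): DENY
  req#20 t=18ms (window 2): DENY
  req#21 t=19ms (window 2): DENY
  req#22 t=19ms (window 2): DENY
  req#23 t=19ms (window 2): DENY
  req#24 t=19ms (window 2): DENY
  req#25 t=20ms (window 2): DENY

Allowed counts by window: 3 3 3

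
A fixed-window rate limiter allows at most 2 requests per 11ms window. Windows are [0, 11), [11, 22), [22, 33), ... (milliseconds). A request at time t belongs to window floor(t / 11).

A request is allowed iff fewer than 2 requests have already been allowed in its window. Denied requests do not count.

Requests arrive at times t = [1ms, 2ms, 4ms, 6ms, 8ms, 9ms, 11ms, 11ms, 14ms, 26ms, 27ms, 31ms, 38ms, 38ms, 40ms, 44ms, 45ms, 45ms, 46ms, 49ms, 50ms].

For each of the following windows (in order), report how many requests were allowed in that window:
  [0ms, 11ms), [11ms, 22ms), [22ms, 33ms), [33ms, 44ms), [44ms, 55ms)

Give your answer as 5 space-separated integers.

Processing requests:
  req#1 t=1ms (window 0): ALLOW
  req#2 t=2ms (window 0): ALLOW
  req#3 t=4ms (window 0): DENY
  req#4 t=6ms (window 0): DENY
  req#5 t=8ms (window 0): DENY
  req#6 t=9ms (window 0): DENY
  req#7 t=11ms (window 1): ALLOW
  req#8 t=11ms (window 1): ALLOW
  req#9 t=14ms (window 1): DENY
  req#10 t=26ms (window 2): ALLOW
  req#11 t=27ms (window 2): ALLOW
  req#12 t=31ms (window 2): DENY
  req#13 t=38ms (window 3): ALLOW
  req#14 t=38ms (window 3): ALLOW
  req#15 t=40ms (window 3): DENY
  req#16 t=44ms (window 4): ALLOW
  req#17 t=45ms (window 4): ALLOW
  req#18 t=45ms (window 4): DENY
  req#19 t=46ms (window 4): DENY
  req#20 t=49ms (window 4): DENY
  req#21 t=50ms (window 4): DENY

Allowed counts by window: 2 2 2 2 2

Answer: 2 2 2 2 2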